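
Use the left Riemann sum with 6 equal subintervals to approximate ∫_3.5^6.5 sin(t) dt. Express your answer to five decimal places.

-2.01450

Δt = (6.5 − 3.5)/6 = 0.5.
Left endpoints: 3.5, 4, 4.5, 5, 5.5, 6.
f(3.5) ≈ -0.35078, f(4) ≈ -0.75680, f(4.5) ≈ -0.97753, f(5) ≈ -0.95892, f(5.5) ≈ -0.70554, f(6) ≈ -0.27942.
Sum = Δt · [f(3.5) + f(4) + f(4.5) + ...].
Sum ≈ -2.01450.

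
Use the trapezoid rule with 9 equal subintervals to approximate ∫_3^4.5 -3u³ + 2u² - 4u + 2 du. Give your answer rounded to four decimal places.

Δu = (4.5 − 3)/9 = 1/6.
f(3) = -73, f(19/6) = -85.875, f(10/3) = -902/9, f(3.5) = -116.125, f(11/3) = -401/3, f(23/6) = -11011/72, f(4) = -174, f(25/6) = -4727/24, f(13/3) = -1997/9, f(4.5) = -248.875.
T_9 = (Δu/2)·[f(u_0) + 2f(u_1) + ... + 2f(u_{8}) + f(u_9)].
Sum ≈ -223.7674.

-223.7674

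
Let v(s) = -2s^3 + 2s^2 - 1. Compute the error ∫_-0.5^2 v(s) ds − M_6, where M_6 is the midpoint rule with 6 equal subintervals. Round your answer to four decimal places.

Exact integral: ∫_-0.5^2 v(s) ds ≈ -5.052083.
M_6 ≈ -4.961661.
Error ≈ -5.052083 − (-4.961661) ≈ -0.0904.

-0.0904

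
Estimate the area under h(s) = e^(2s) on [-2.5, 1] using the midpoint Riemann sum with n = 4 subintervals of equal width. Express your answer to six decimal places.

3.259074

Δs = (1 − (-2.5))/4 = 0.875.
Midpoints: -2.0625, -1.1875, -0.3125, 0.5625.
h(-2.0625) ≈ 0.016163, h(-1.1875) ≈ 0.093014, h(-0.3125) ≈ 0.535261, h(0.5625) ≈ 3.080217.
Sum = Δs · [h(-2.0625) + h(-1.1875) + h(-0.3125) + h(0.5625)].
Sum ≈ 3.259074.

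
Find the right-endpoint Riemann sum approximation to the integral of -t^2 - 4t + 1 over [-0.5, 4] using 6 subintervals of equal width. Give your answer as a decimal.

-61.453125

Δt = (4 − (-0.5))/6 = 0.75.
Right endpoints: 0.25, 1, 1.75, 2.5, 3.25, 4.
f(0.25) = -0.0625, f(1) = -4, f(1.75) = -9.0625, f(2.5) = -15.25, f(3.25) = -22.5625, f(4) = -31.
Sum = Δt · [f(0.25) + f(1) + f(1.75) + ...].
Sum = -61.453125.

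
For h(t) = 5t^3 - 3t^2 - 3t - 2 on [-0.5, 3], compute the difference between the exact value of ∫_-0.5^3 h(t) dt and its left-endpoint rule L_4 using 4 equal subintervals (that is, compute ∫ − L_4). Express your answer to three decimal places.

36.224

Exact integral: ∫_-0.5^3 h(t) dt = 53.921875.
L_4 ≈ 17.69824.
Error ≈ 53.921875 − 17.69824 ≈ 36.224.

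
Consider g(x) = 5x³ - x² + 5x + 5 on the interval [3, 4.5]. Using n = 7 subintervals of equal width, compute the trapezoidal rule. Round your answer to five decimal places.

426.21237

Δx = (4.5 − 3)/7 = 3/14.
g(3) = 146, g(45/14) = 485095/2744, g(24/7) = 72683/343, g(51/14) = 690541/2744, g(27/7) = 101642/343, g(57/14) = 950059/2744, g(30/7) = 137765/343, g(4.5) = 462.875.
T_7 = (Δx/2)·[g(x_0) + 2g(x_1) + ... + 2g(x_{6}) + g(x_7)].
Sum ≈ 426.21237.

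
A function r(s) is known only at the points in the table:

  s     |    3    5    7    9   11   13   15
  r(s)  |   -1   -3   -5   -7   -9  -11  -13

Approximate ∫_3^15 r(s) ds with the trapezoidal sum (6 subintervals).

Δs = 2.
T_6 = (2/2)·[(-1) + 2·(-3) + 2·(-5) + 2·(-7) + 2·(-9) + 2·(-11) + (-13)] = -84.

-84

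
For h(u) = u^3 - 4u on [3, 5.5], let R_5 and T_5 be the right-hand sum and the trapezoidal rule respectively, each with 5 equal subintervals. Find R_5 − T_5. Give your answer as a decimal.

R_5 = 199.6875.
T_5 = 167.34375.
R_5 − T_5 = 32.34375.

32.34375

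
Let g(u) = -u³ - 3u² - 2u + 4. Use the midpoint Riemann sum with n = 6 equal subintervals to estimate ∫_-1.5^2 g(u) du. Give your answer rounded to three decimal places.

-1.487

Δu = (2 − (-1.5))/6 = 7/12.
Midpoints: -29/24, -0.625, -1/24, 13/24, 1.125, 41/24.
g(-29/24) = 52541/13824, g(-0.625) = 2213/512, g(-1/24) = 56377/13824, g(13/24) = 25955/13824, g(1.125) = -1777/512, g(41/24) = -181889/13824.
Sum = Δu · [g(-29/24) + g(-0.625) + g(-1/24) + ...].
Sum ≈ -1.487.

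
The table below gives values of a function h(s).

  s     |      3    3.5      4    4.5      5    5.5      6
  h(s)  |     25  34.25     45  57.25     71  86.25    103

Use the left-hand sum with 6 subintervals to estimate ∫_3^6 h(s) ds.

Δs = 0.5.
Sum = 0.5·[25 + 34.25 + 45 + 57.25 + 71 + 86.25] = 159.375.

159.375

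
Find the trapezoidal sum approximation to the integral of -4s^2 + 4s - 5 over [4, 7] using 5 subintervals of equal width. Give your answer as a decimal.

Δs = (7 − 4)/5 = 0.6.
f(4) = -53, f(4.6) = -71.24, f(5.2) = -92.36, f(5.8) = -116.36, f(6.4) = -143.24, f(7) = -173.
T_5 = (Δs/2)·[f(s_0) + 2f(s_1) + ... + 2f(s_{4}) + f(s_5)].
Sum = -321.72.

-321.72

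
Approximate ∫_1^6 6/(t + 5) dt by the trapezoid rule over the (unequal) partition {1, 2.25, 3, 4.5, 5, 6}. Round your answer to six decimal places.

3.650642

Subinterval widths: 1.25, 0.75, 1.5, 0.5, 1.
f(1) = 1, f(2.25) = 24/29, f(3) = 0.75, f(4.5) = 12/19, f(5) = 0.6, f(6) = 6/11.
On each subinterval the trapezoid contributes (Δt_i/2)·[f(t_{i-1}) + f(t_i)].
Sum ≈ 3.650642.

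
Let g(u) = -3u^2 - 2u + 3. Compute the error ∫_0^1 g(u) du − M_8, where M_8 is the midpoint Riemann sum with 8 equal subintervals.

Exact integral: ∫_0^1 g(u) du = 1.
M_8 = 1.00390625.
Error = 1 − 1.00390625 = -0.00390625.

-0.00390625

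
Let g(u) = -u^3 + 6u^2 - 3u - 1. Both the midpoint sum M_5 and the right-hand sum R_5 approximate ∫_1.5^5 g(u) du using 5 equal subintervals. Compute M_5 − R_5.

M_5 = 51.1765625.
R_5 = 51.1.
M_5 − R_5 = 0.0765625.

0.0765625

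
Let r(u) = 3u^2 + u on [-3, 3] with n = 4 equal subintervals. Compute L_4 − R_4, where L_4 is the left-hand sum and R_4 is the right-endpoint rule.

-9

L_4 = 56.25.
R_4 = 65.25.
L_4 − R_4 = -9.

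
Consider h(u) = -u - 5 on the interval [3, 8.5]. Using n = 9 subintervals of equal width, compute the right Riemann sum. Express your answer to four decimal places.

-60.8056

Δu = (8.5 − 3)/9 = 11/18.
Right endpoints: 65/18, 38/9, 29/6, 49/9, 109/18, 20/3, 131/18, 71/9, 8.5.
h(65/18) = -155/18, h(38/9) = -83/9, h(29/6) = -59/6, h(49/9) = -94/9, h(109/18) = -199/18, h(20/3) = -35/3, h(131/18) = -221/18, h(71/9) = -116/9, h(8.5) = -13.5.
Sum = Δu · [h(65/18) + h(38/9) + h(29/6) + ...].
Sum ≈ -60.8056.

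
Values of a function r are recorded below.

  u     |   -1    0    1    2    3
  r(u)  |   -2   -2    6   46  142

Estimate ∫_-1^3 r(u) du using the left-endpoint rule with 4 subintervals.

48

Δu = 1.
Sum = 1·[(-2) + (-2) + 6 + 46] = 48.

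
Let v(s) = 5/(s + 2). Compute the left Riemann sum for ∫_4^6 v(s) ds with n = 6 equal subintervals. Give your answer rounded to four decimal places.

Δs = (6 − 4)/6 = 1/3.
Left endpoints: 4, 13/3, 14/3, 5, 16/3, 17/3.
v(4) = 5/6, v(13/3) = 15/19, v(14/3) = 0.75, v(5) = 5/7, v(16/3) = 15/22, v(17/3) = 15/23.
Sum = Δs · [v(4) + v(13/3) + v(14/3) + ...].
Sum ≈ 1.4737.

1.4737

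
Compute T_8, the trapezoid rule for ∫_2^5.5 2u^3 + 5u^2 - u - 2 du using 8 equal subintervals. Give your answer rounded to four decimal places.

696.4351

Δu = (5.5 − 2)/8 = 0.4375.
f(2) = 32, f(2.4375) = 111071/2048, f(2.875) = 83.98046875, f(3.3125) = 250357/2048, f(3.75) = 170.03125, f(4.1875) = 467651/2048, f(4.625) = 298.19140625, f(5.0625) = 779417/2048, f(5.5) = 476.5.
T_8 = (Δu/2)·[f(u_0) + 2f(u_1) + ... + 2f(u_{7}) + f(u_8)].
Sum ≈ 696.4351.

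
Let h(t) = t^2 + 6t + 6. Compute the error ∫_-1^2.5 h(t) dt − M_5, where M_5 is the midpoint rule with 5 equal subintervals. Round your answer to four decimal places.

0.1429

Exact integral: ∫_-1^2.5 h(t) dt ≈ 42.291667.
M_5 = 42.14875.
Error ≈ 42.291667 − 42.14875 ≈ 0.1429.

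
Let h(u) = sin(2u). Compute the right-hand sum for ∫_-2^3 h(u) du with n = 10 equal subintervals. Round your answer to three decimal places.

Δu = (3 − (-2))/10 = 0.5.
Right endpoints: -1.5, -1, -0.5, 0, 0.5, 1, 1.5, 2, 2.5, 3.
h(-1.5) ≈ -0.141, h(-1) ≈ -0.909, h(-0.5) ≈ -0.841, h(0) ≈ 0.000, h(0.5) ≈ 0.841, h(1) ≈ 0.909, h(1.5) ≈ 0.141, h(2) ≈ -0.757, h(2.5) ≈ -0.959, h(3) ≈ -0.279.
Sum = Δu · [h(-1.5) + h(-1) + h(-0.5) + ...].
Sum ≈ -0.998.

-0.998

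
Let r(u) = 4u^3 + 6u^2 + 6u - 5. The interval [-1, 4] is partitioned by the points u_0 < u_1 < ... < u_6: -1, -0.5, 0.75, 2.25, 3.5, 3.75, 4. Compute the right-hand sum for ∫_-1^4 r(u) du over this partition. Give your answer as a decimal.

626.0625

Subinterval widths: 0.5, 1.25, 1.5, 1.25, 0.25, 0.25.
Right endpoints: -0.5, 0.75, 2.25, 3.5, 3.75, 4.
r(-0.5) = -7, r(0.75) = 4.5625, r(2.25) = 84.4375, r(3.5) = 261, r(3.75) = 312.8125, r(4) = 371.
Sum = Σ Δu_i · r(u_i).
Sum = 626.0625.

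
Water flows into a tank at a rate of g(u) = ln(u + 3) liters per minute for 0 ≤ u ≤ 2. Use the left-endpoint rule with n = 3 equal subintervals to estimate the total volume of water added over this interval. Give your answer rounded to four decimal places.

Δu = (2 − 0)/3 = 2/3.
Left endpoints: 0, 2/3, 4/3.
g(0) ≈ 1.0986, g(2/3) ≈ 1.2993, g(4/3) ≈ 1.4663.
Sum = Δu · [g(0) + g(2/3) + g(4/3)].
Sum ≈ 2.5762.

2.5762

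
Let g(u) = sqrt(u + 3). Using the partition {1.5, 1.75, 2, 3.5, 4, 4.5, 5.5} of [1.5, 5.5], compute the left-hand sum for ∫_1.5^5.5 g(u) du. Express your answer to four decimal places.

Subinterval widths: 0.25, 0.25, 1.5, 0.5, 0.5, 1.
Left endpoints: 1.5, 1.75, 2, 3.5, 4, 4.5.
g(1.5) ≈ 2.1213, g(1.75) ≈ 2.1794, g(2) ≈ 2.2361, g(3.5) ≈ 2.5495, g(4) ≈ 2.6458, g(4.5) ≈ 2.7386.
Sum = Σ Δu_i · g(u_i).
Sum ≈ 9.7655.

9.7655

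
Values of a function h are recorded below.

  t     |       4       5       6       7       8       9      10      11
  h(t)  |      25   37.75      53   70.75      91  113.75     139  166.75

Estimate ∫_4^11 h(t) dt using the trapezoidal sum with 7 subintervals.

601.125

Δt = 1.
T_7 = (1/2)·[25 + 2·37.75 + 2·53 + 2·70.75 + 2·91 + 2·113.75 + 2·139 + 166.75] = 601.125.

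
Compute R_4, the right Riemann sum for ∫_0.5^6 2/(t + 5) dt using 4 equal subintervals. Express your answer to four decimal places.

1.2690

Δt = (6 − 0.5)/4 = 1.375.
Right endpoints: 1.875, 3.25, 4.625, 6.
f(1.875) = 16/55, f(3.25) = 8/33, f(4.625) = 16/77, f(6) = 2/11.
Sum = Δt · [f(1.875) + f(3.25) + f(4.625) + f(6)].
Sum ≈ 1.2690.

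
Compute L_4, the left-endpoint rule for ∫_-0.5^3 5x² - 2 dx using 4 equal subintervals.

Δx = (3 − (-0.5))/4 = 0.875.
Left endpoints: -0.5, 0.375, 1.25, 2.125.
f(-0.5) = -0.75, f(0.375) = -1.296875, f(1.25) = 5.8125, f(2.125) = 20.578125.
Sum = Δx · [f(-0.5) + f(0.375) + f(1.25) + f(2.125)].
Sum = 21.30078125.

21.30078125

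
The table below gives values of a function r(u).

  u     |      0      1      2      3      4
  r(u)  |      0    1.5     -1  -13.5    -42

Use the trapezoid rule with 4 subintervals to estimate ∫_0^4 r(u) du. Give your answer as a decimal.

-34

Δu = 1.
T_4 = (1/2)·[0 + 2·1.5 + 2·(-1) + 2·(-13.5) + (-42)] = -34.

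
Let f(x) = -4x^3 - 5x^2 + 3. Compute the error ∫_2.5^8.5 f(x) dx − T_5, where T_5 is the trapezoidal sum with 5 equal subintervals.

Exact integral: ∫_2.5^8.5 f(x) dx = -6160.5.
T_5 = -6262.74.
Error = -6160.5 − (-6262.74) = 102.24.

102.24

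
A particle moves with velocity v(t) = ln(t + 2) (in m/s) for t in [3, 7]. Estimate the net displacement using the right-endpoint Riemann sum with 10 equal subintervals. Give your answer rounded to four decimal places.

Δt = (7 − 3)/10 = 0.4.
Right endpoints: 3.4, 3.8, 4.2, 4.6, 5, 5.4, 5.8, 6.2, 6.6, 7.
v(3.4) ≈ 1.6864, v(3.8) ≈ 1.7579, v(4.2) ≈ 1.8245, v(4.6) ≈ 1.8871, v(5) ≈ 1.9459, v(5.4) ≈ 2.0015, v(5.8) ≈ 2.0541, v(6.2) ≈ 2.1041, v(6.6) ≈ 2.1518, v(7) ≈ 2.1972.
Sum = Δt · [v(3.4) + v(3.8) + v(4.2) + ...].
Sum ≈ 7.8442.

7.8442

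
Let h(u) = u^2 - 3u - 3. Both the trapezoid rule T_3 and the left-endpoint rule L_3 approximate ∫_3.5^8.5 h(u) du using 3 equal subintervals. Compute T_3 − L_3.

37.5

T_3 ≈ 87.7314815.
L_3 ≈ 50.2314815.
T_3 − L_3 = 37.5.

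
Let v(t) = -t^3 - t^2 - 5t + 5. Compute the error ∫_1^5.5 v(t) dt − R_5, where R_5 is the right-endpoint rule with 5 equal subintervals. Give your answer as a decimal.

Exact integral: ∫_1^5.5 v(t) dt = -334.265625.
R_5 = -438.5025.
Error = -334.265625 − (-438.5025) = 104.236875.

104.236875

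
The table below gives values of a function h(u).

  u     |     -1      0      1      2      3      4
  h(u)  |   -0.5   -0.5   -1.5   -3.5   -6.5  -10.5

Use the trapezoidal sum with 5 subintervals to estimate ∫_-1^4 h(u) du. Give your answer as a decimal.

Δu = 1.
T_5 = (1/2)·[(-0.5) + 2·(-0.5) + 2·(-1.5) + 2·(-3.5) + 2·(-6.5) + (-10.5)] = -17.5.

-17.5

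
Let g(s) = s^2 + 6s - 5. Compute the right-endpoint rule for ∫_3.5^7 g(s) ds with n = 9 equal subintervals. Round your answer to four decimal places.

204.1091

Δs = (7 − 3.5)/9 = 7/18.
Right endpoints: 35/9, 77/18, 14/3, 91/18, 49/9, 35/6, 56/9, 119/18, 7.
g(35/9) = 2710/81, g(77/18) = 12625/324, g(14/3) = 403/9, g(91/18) = 16489/324, g(49/9) = 4642/81, g(35/6) = 2305/36, g(56/9) = 5755/81, g(119/18) = 25393/324, g(7) = 86.
Sum = Δs · [g(35/9) + g(77/18) + g(14/3) + ...].
Sum ≈ 204.1091.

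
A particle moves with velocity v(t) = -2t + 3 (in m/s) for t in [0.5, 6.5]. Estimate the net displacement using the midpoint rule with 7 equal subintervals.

Δt = (6.5 − 0.5)/7 = 6/7.
Midpoints: 13/14, 25/14, 37/14, 3.5, 61/14, 73/14, 85/14.
v(13/14) = 8/7, v(25/14) = -4/7, v(37/14) = -16/7, v(3.5) = -4, v(61/14) = -40/7, v(73/14) = -52/7, v(85/14) = -64/7.
Sum = Δt · [v(13/14) + v(25/14) + v(37/14) + ...].
Sum = -24.

-24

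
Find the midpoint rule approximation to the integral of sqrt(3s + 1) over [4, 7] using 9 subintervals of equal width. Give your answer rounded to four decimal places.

Δs = (7 − 4)/9 = 1/3.
Midpoints: 25/6, 4.5, 29/6, 31/6, 5.5, 35/6, 37/6, 6.5, 41/6.
f(25/6) ≈ 3.6742, f(4.5) ≈ 3.8079, f(29/6) ≈ 3.9370, f(31/6) ≈ 4.0620, f(5.5) ≈ 4.1833, f(35/6) ≈ 4.3012, f(37/6) ≈ 4.4159, f(6.5) ≈ 4.5277, f(41/6) ≈ 4.6368.
Sum = Δs · [f(25/6) + f(4.5) + f(29/6) + ...].
Sum ≈ 12.5153.

12.5153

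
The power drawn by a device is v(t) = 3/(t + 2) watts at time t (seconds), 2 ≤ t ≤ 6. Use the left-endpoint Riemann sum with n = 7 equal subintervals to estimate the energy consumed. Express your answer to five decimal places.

2.19040

Δt = (6 − 2)/7 = 4/7.
Left endpoints: 2, 18/7, 22/7, 26/7, 30/7, 34/7, 38/7.
v(2) = 0.75, v(18/7) = 0.65625, v(22/7) = 7/12, v(26/7) = 0.525, v(30/7) = 21/44, v(34/7) = 0.4375, v(38/7) = 21/52.
Sum = Δt · [v(2) + v(18/7) + v(22/7) + ...].
Sum ≈ 2.19040.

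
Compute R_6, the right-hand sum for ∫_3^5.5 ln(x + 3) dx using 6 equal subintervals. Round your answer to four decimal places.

Δx = (5.5 − 3)/6 = 5/12.
Right endpoints: 41/12, 23/6, 4.25, 14/3, 61/12, 5.5.
f(41/12) ≈ 1.8589, f(23/6) ≈ 1.9218, f(4.25) ≈ 1.9810, f(14/3) ≈ 2.0369, f(61/12) ≈ 2.0898, f(5.5) ≈ 2.1401.
Sum = Δx · [f(41/12) + f(23/6) + f(4.25) + ...].
Sum ≈ 5.0119.

5.0119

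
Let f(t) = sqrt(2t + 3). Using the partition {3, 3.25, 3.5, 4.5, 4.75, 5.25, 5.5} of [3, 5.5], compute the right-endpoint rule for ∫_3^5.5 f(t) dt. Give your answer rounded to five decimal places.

Subinterval widths: 0.25, 0.25, 1, 0.25, 0.5, 0.25.
Right endpoints: 3.25, 3.5, 4.5, 4.75, 5.25, 5.5.
f(3.25) ≈ 3.08221, f(3.5) ≈ 3.16228, f(4.5) ≈ 3.46410, f(4.75) ≈ 3.53553, f(5.25) ≈ 3.67423, f(5.5) ≈ 3.74166.
Sum = Σ Δt_i · f(t_i).
Sum ≈ 8.68164.

8.68164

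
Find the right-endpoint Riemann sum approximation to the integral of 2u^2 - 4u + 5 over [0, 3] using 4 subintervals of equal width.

Δu = (3 − 0)/4 = 0.75.
Right endpoints: 0.75, 1.5, 2.25, 3.
f(0.75) = 3.125, f(1.5) = 3.5, f(2.25) = 6.125, f(3) = 11.
Sum = Δu · [f(0.75) + f(1.5) + f(2.25) + f(3)].
Sum = 17.8125.

17.8125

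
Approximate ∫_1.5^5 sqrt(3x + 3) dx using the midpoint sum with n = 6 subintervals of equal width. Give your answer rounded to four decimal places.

12.4090

Δx = (5 − 1.5)/6 = 7/12.
Midpoints: 43/24, 2.375, 71/24, 85/24, 4.125, 113/24.
f(43/24) ≈ 2.8940, f(2.375) ≈ 3.1820, f(71/24) ≈ 3.4460, f(85/24) ≈ 3.6912, f(4.125) ≈ 3.9211, f(113/24) ≈ 4.1382.
Sum = Δx · [f(43/24) + f(2.375) + f(71/24) + ...].
Sum ≈ 12.4090.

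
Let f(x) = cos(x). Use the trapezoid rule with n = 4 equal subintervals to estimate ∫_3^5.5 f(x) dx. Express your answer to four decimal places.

Δx = (5.5 − 3)/4 = 0.625.
f(3) ≈ -0.9900, f(3.625) ≈ -0.8854, f(4.25) ≈ -0.4461, f(4.875) ≈ 0.1619, f(5.5) ≈ 0.7087.
T_4 = (Δx/2)·[f(x_0) + 2f(x_1) + 2f(x_2) + 2f(x_3) + f(x_4)].
Sum ≈ -0.8189.

-0.8189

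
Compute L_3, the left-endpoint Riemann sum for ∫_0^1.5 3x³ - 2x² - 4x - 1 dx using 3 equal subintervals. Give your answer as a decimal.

Δx = (1.5 − 0)/3 = 0.5.
Left endpoints: 0, 0.5, 1.
f(0) = -1, f(0.5) = -3.125, f(1) = -4.
Sum = Δx · [f(0) + f(0.5) + f(1)].
Sum = -4.0625.

-4.0625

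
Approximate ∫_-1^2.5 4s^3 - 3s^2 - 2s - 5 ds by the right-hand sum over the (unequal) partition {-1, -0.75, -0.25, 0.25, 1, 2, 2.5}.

Subinterval widths: 0.25, 0.5, 0.5, 0.75, 1, 0.5.
Right endpoints: -0.75, -0.25, 0.25, 1, 2, 2.5.
f(-0.75) = -6.875, f(-0.25) = -4.75, f(0.25) = -5.625, f(1) = -6, f(2) = 11, f(2.5) = 33.75.
Sum = Σ Δs_i · f(s_i).
Sum = 16.46875.

16.46875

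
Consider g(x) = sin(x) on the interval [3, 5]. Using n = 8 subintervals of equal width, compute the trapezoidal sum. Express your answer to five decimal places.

Δx = (5 − 3)/8 = 0.25.
g(3) ≈ 0.14112, g(3.25) ≈ -0.10820, g(3.5) ≈ -0.35078, g(3.75) ≈ -0.57156, g(4) ≈ -0.75680, g(4.25) ≈ -0.89499, g(4.5) ≈ -0.97753, g(4.75) ≈ -0.99929, g(5) ≈ -0.95892.
T_8 = (Δx/2)·[g(x_0) + 2g(x_1) + ... + 2g(x_{7}) + g(x_8)].
Sum ≈ -1.26701.

-1.26701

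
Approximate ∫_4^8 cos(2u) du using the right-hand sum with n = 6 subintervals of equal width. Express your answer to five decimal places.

-0.81181

Δu = (8 − 4)/6 = 2/3.
Right endpoints: 14/3, 16/3, 6, 20/3, 22/3, 8.
f(14/3) ≈ -0.99582, f(16/3) ≈ -0.32301, f(6) ≈ 0.84385, f(20/3) ≈ 0.72002, f(22/3) ≈ -0.50510, f(8) ≈ -0.95766.
Sum = Δu · [f(14/3) + f(16/3) + f(6) + ...].
Sum ≈ -0.81181.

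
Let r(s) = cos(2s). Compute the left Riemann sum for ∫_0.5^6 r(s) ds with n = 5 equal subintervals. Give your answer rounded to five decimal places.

Δs = (6 − 0.5)/5 = 1.1.
Left endpoints: 0.5, 1.6, 2.7, 3.8, 4.9.
r(0.5) ≈ 0.54030, r(1.6) ≈ -0.99829, r(2.7) ≈ 0.63469, r(3.8) ≈ 0.25126, r(4.9) ≈ -0.93043.
Sum = Δs · [r(0.5) + r(1.6) + r(2.7) + r(3.8) + r(4.9)].
Sum ≈ -0.55271.

-0.55271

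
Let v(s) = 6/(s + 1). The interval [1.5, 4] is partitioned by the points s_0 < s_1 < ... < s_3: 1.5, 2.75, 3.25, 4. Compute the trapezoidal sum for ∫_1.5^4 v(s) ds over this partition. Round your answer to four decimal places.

4.2324

Subinterval widths: 1.25, 0.5, 0.75.
v(1.5) = 2.4, v(2.75) = 1.6, v(3.25) = 24/17, v(4) = 1.2.
On each subinterval the trapezoid contributes (Δs_i/2)·[v(s_{i-1}) + v(s_i)].
Sum ≈ 4.2324.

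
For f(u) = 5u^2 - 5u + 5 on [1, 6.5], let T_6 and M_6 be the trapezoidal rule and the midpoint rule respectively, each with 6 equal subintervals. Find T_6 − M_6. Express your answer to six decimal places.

T_6 ≈ 384.26793981.
M_6 ≈ 378.49103009.
T_6 − M_6 ≈ 5.776910.

5.776910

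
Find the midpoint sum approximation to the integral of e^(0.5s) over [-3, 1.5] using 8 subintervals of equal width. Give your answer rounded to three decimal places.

3.775

Δs = (1.5 − (-3))/8 = 0.5625.
Midpoints: -2.71875, -2.15625, -1.59375, -1.03125, -0.46875, 0.09375, 0.65625, 1.21875.
f(-2.71875) ≈ 0.257, f(-2.15625) ≈ 0.340, f(-1.59375) ≈ 0.451, f(-1.03125) ≈ 0.597, f(-0.46875) ≈ 0.791, f(0.09375) ≈ 1.048, f(0.65625) ≈ 1.388, f(1.21875) ≈ 1.839.
Sum = Δs · [f(-2.71875) + f(-2.15625) + f(-1.59375) + ...].
Sum ≈ 3.775.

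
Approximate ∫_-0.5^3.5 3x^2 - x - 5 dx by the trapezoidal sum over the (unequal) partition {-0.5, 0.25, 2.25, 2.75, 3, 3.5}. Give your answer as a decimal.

Subinterval widths: 0.75, 2, 0.5, 0.25, 0.5.
f(-0.5) = -3.75, f(0.25) = -5.0625, f(2.25) = 7.9375, f(2.75) = 14.9375, f(3) = 19, f(3.5) = 28.25.
On each subinterval the trapezoid contributes (Δx_i/2)·[f(x_{i-1}) + f(x_i)].
Sum = 21.34375.

21.34375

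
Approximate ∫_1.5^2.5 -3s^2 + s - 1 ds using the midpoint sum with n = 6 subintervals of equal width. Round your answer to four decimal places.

Δs = (2.5 − 1.5)/6 = 1/6.
Midpoints: 19/12, 1.75, 23/12, 25/12, 2.25, 29/12.
f(19/12) = -6.9375, f(1.75) = -8.4375, f(23/12) = -485/48, f(25/12) = -11.9375, f(2.25) = -13.9375, f(29/12) = -773/48.
Sum = Δs · [f(19/12) + f(1.75) + f(23/12) + ...].
Sum ≈ -11.2431.

-11.2431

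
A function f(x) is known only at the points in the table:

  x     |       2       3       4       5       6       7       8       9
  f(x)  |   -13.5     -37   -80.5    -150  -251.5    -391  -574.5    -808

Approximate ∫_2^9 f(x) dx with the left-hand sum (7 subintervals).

Δx = 1.
Sum = 1·[(-13.5) + (-37) + (-80.5) + (-150) + (-251.5) + (-391) + (-574.5)] = -1498.

-1498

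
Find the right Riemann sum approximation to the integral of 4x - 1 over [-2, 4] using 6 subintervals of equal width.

Δx = (4 − (-2))/6 = 1.
Right endpoints: -1, 0, 1, 2, 3, 4.
f(-1) = -5, f(0) = -1, f(1) = 3, f(2) = 7, f(3) = 11, f(4) = 15.
Sum = Δx · [f(-1) + f(0) + f(1) + ...].
Sum = 30.

30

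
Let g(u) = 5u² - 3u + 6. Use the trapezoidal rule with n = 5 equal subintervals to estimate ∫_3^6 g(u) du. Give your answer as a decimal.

Δu = (6 − 3)/5 = 0.6.
g(3) = 42, g(3.6) = 60, g(4.2) = 81.6, g(4.8) = 106.8, g(5.4) = 135.6, g(6) = 168.
T_5 = (Δu/2)·[g(u_0) + 2g(u_1) + ... + 2g(u_{4}) + g(u_5)].
Sum = 293.4.

293.4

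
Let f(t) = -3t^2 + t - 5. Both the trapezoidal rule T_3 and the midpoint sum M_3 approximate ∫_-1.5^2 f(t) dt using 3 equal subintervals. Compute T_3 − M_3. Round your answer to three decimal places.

-3.573

T_3 ≈ -30.38194.
M_3 ≈ -26.80903.
T_3 − M_3 ≈ -3.573.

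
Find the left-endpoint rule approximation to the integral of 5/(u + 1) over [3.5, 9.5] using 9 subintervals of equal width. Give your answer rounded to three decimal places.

Δu = (9.5 − 3.5)/9 = 2/3.
Left endpoints: 3.5, 25/6, 29/6, 5.5, 37/6, 41/6, 7.5, 49/6, 53/6.
f(3.5) = 10/9, f(25/6) = 30/31, f(29/6) = 6/7, f(5.5) = 10/13, f(37/6) = 30/43, f(41/6) = 30/47, f(7.5) = 10/17, f(49/6) = 6/11, f(53/6) = 30/59.
Sum = Δu · [f(3.5) + f(25/6) + f(29/6) + ...].
Sum ≈ 4.456.

4.456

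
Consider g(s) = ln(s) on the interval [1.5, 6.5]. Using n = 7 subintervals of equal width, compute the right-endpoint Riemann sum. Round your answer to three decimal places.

7.061

Δs = (6.5 − 1.5)/7 = 5/7.
Right endpoints: 31/14, 41/14, 51/14, 61/14, 71/14, 81/14, 6.5.
g(31/14) ≈ 0.795, g(41/14) ≈ 1.075, g(51/14) ≈ 1.293, g(61/14) ≈ 1.472, g(71/14) ≈ 1.624, g(81/14) ≈ 1.755, g(6.5) ≈ 1.872.
Sum = Δs · [g(31/14) + g(41/14) + g(51/14) + ...].
Sum ≈ 7.061.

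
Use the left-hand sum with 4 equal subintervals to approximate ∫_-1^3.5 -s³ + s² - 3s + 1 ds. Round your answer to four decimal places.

Δs = (3.5 − (-1))/4 = 1.125.
Left endpoints: -1, 0.125, 1.25, 2.375.
f(-1) = 6, f(0.125) = 327/512, f(1.25) = -3.140625, f(2.375) = -7107/512.
Sum = Δs · [f(-1) + f(0.125) + f(1.25) + f(2.375)].
Sum ≈ -11.6807.

-11.6807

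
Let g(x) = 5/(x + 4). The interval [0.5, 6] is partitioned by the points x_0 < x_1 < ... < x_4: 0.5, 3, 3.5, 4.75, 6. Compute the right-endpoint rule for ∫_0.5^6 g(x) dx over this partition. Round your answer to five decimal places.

Subinterval widths: 2.5, 0.5, 1.25, 1.25.
Right endpoints: 3, 3.5, 4.75, 6.
g(3) = 5/7, g(3.5) = 2/3, g(4.75) = 4/7, g(6) = 0.5.
Sum = Σ Δx_i · g(x_i).
Sum ≈ 3.45833.

3.45833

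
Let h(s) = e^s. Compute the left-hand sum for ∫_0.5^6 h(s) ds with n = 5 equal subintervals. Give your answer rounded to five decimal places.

Δs = (6 − 0.5)/5 = 1.1.
Left endpoints: 0.5, 1.6, 2.7, 3.8, 4.9.
h(0.5) ≈ 1.64872, h(1.6) ≈ 4.95303, h(2.7) ≈ 14.87973, h(3.8) ≈ 44.70118, h(4.9) ≈ 134.28978.
Sum = Δs · [h(0.5) + h(1.6) + h(2.7) + h(3.8) + h(4.9)].
Sum ≈ 220.51969.

220.51969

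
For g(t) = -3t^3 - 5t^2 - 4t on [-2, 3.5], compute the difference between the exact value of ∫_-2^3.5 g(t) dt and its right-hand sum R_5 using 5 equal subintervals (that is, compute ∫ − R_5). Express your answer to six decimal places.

131.763958

Exact integral: ∫_-2^3.5 g(t) dt ≈ -201.83854167.
R_5 = -333.6025.
Error ≈ -201.83854167 − (-333.6025) ≈ 131.763958.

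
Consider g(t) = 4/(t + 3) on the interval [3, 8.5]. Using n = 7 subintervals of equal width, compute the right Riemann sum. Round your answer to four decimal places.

2.4812

Δt = (8.5 − 3)/7 = 11/14.
Right endpoints: 53/14, 32/7, 75/14, 43/7, 97/14, 54/7, 8.5.
g(53/14) = 56/95, g(32/7) = 28/53, g(75/14) = 56/117, g(43/7) = 0.4375, g(97/14) = 56/139, g(54/7) = 28/75, g(8.5) = 8/23.
Sum = Δt · [g(53/14) + g(32/7) + g(75/14) + ...].
Sum ≈ 2.4812.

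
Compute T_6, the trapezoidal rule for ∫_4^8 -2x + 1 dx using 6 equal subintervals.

Δx = (8 − 4)/6 = 2/3.
f(4) = -7, f(14/3) = -25/3, f(16/3) = -29/3, f(6) = -11, f(20/3) = -37/3, f(22/3) = -41/3, f(8) = -15.
T_6 = (Δx/2)·[f(x_0) + 2f(x_1) + ... + 2f(x_{5}) + f(x_6)].
Sum = -44.

-44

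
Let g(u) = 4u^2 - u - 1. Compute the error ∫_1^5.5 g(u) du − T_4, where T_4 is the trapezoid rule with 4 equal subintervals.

-3.796875

Exact integral: ∫_1^5.5 g(u) du = 201.375.
T_4 = 205.171875.
Error = 201.375 − 205.171875 = -3.796875.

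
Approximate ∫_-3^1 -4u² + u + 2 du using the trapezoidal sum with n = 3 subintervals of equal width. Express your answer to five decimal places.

-38.07407

Δu = (1 − (-3))/3 = 4/3.
f(-3) = -37, f(-5/3) = -97/9, f(-1/3) = 11/9, f(1) = -1.
T_3 = (Δu/2)·[f(u_0) + 2f(u_1) + 2f(u_2) + f(u_3)].
Sum ≈ -38.07407.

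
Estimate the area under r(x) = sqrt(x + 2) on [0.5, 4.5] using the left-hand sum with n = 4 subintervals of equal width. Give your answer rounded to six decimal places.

Δx = (4.5 − 0.5)/4 = 1.
Left endpoints: 0.5, 1.5, 2.5, 3.5.
r(0.5) ≈ 1.581139, r(1.5) ≈ 1.870829, r(2.5) ≈ 2.121320, r(3.5) ≈ 2.345208.
Sum = Δx · [r(0.5) + r(1.5) + r(2.5) + r(3.5)].
Sum ≈ 7.918496.

7.918496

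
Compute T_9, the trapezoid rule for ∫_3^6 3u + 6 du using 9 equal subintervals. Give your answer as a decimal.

Δu = (6 − 3)/9 = 1/3.
f(3) = 15, f(10/3) = 16, f(11/3) = 17, f(4) = 18, f(13/3) = 19, f(14/3) = 20, f(5) = 21, f(16/3) = 22, f(17/3) = 23, f(6) = 24.
T_9 = (Δu/2)·[f(u_0) + 2f(u_1) + ... + 2f(u_{8}) + f(u_9)].
Sum = 58.5.

58.5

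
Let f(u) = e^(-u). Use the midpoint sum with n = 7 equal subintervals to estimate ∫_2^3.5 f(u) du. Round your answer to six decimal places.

Δu = (3.5 − 2)/7 = 3/14.
Midpoints: 59/28, 65/28, 71/28, 2.75, 83/28, 89/28, 95/28.
f(59/28) ≈ 0.121585, f(65/28) ≈ 0.098133, f(71/28) ≈ 0.079205, f(2.75) ≈ 0.063928, f(83/28) ≈ 0.051597, f(89/28) ≈ 0.041645, f(95/28) ≈ 0.033613.
Sum = Δu · [f(59/28) + f(65/28) + f(71/28) + ...].
Sum ≈ 0.104937.

0.104937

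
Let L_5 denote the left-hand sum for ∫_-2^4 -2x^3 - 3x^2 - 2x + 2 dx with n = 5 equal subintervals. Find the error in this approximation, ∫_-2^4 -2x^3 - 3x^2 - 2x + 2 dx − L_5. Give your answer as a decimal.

-102.24

Exact integral: ∫_-2^4 f(x) dx = -192.
L_5 = -89.76.
Error = -192 − (-89.76) = -102.24.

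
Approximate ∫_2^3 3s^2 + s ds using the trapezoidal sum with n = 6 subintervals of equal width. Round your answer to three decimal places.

Δs = (3 − 2)/6 = 1/6.
f(2) = 14, f(13/6) = 16.25, f(7/3) = 56/3, f(2.5) = 21.25, f(8/3) = 24, f(17/6) = 323/12, f(3) = 30.
T_6 = (Δs/2)·[f(s_0) + 2f(s_1) + ... + 2f(s_{5}) + f(s_6)].
Sum ≈ 21.514.

21.514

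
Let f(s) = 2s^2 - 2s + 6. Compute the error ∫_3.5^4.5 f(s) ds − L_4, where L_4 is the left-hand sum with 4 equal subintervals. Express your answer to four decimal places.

Exact integral: ∫_3.5^4.5 f(s) ds ≈ 30.166667.
L_4 = 28.4375.
Error ≈ 30.166667 − 28.4375 ≈ 1.7292.

1.7292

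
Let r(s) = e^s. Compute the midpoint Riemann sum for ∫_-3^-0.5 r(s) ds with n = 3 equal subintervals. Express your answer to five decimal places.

0.54095

Δs = (-0.5 − (-3))/3 = 5/6.
Midpoints: -31/12, -1.75, -11/12.
r(-31/12) ≈ 0.07552, r(-1.75) ≈ 0.17377, r(-11/12) ≈ 0.39985.
Sum = Δs · [r(-31/12) + r(-1.75) + r(-11/12)].
Sum ≈ 0.54095.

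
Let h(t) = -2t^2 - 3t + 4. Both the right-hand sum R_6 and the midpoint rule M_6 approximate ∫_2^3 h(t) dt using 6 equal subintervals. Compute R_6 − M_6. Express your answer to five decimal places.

R_6 ≈ -17.2592593.
M_6 ≈ -16.1620370.
R_6 − M_6 ≈ -1.09722.

-1.09722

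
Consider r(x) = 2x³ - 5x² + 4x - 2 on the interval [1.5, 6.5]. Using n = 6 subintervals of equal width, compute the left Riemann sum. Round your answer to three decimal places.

367.870

Δx = (6.5 − 1.5)/6 = 5/6.
Left endpoints: 1.5, 7/3, 19/6, 4, 29/6, 17/3.
r(1.5) = -0.5, r(7/3) = 149/27, r(19/6) = 649/27, r(4) = 62, r(29/6) = 6823/54, r(17/3) = 6049/27.
Sum = Δx · [r(1.5) + r(7/3) + r(19/6) + ...].
Sum ≈ 367.870.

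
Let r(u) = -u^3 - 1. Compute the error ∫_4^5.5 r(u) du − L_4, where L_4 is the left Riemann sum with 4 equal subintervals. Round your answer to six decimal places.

-18.694336

Exact integral: ∫_4^5.5 r(u) du = -166.265625.
L_4 ≈ -147.57128906.
Error ≈ -166.265625 − (-147.57128906) ≈ -18.694336.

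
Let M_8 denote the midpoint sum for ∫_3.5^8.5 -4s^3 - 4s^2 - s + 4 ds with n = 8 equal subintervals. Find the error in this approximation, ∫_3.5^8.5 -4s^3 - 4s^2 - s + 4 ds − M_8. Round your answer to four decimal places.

-12.3698

Exact integral: ∫_3.5^8.5 f(s) ds ≈ -5841.666667.
M_8 = -5829.296875.
Error ≈ -5841.666667 − (-5829.296875) ≈ -12.3698.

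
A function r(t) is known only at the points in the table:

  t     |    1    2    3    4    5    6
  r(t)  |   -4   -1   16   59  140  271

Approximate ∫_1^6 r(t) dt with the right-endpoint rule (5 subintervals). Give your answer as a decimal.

485

Δt = 1.
Sum = 1·[(-1) + 16 + 59 + 140 + 271] = 485.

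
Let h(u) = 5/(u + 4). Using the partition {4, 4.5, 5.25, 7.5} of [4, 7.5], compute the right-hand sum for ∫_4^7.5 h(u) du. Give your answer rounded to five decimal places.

1.67778

Subinterval widths: 0.5, 0.75, 2.25.
Right endpoints: 4.5, 5.25, 7.5.
h(4.5) = 10/17, h(5.25) = 20/37, h(7.5) = 10/23.
Sum = Σ Δu_i · h(u_i).
Sum ≈ 1.67778.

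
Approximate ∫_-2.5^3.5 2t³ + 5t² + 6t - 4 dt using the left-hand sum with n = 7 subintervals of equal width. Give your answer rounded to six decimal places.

74.448980

Δt = (3.5 − (-2.5))/7 = 6/7.
Left endpoints: -2.5, -23/14, -11/14, 1/14, 13/14, 25/14, 37/14.
f(-2.5) = -19, f(-23/14) = -3166/343, f(-11/14) = -2263/343, f(1/14) = -1216/343, f(13/14) = 2567/343, f(25/14) = 11678/343, f(37/14) = 28709/343.
Sum = Δt · [f(-2.5) + f(-23/14) + f(-11/14) + ...].
Sum ≈ 74.448980.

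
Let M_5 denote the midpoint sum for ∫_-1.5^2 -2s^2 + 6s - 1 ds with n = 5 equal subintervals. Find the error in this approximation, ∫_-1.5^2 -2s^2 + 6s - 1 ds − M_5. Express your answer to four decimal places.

Exact integral: ∫_-1.5^2 f(s) ds ≈ -5.833333.
M_5 = -5.5475.
Error ≈ -5.833333 − (-5.5475) ≈ -0.2858.

-0.2858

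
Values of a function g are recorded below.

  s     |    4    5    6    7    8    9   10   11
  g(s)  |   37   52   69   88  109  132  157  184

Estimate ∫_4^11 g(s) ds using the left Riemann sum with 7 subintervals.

644

Δs = 1.
Sum = 1·[37 + 52 + 69 + 88 + 109 + 132 + 157] = 644.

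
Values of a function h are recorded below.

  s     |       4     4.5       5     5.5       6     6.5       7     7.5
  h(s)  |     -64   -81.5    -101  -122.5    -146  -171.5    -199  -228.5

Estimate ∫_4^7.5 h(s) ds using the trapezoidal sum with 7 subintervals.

Δs = 0.5.
T_7 = (0.5/2)·[(-64) + 2·(-81.5) + 2·(-101) + 2·(-122.5) + 2·(-146) + 2·(-171.5) + 2·(-199) + (-228.5)] = -483.875.

-483.875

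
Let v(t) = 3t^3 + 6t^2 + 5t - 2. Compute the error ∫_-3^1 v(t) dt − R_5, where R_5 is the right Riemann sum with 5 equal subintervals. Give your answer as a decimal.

Exact integral: ∫_-3^1 v(t) dt = -32.
R_5 = -10.88.
Error = -32 − (-10.88) = -21.12.

-21.12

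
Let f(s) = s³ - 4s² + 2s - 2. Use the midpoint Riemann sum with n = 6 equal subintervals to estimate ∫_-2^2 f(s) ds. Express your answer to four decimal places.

Δs = (2 − (-2))/6 = 2/3.
Midpoints: -5/3, -1, -1/3, 1/3, 1, 5/3.
f(-5/3) = -569/27, f(-1) = -9, f(-1/3) = -85/27, f(1/3) = -47/27, f(1) = -3, f(5/3) = -139/27.
Sum = Δs · [f(-5/3) + f(-1) + f(-1/3) + ...].
Sum ≈ -28.7407.

-28.7407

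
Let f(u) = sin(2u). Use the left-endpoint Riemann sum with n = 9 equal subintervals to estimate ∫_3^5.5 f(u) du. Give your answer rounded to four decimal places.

Δu = (5.5 − 3)/9 = 5/18.
Left endpoints: 3, 59/18, 32/9, 23/6, 37/9, 79/18, 14/3, 89/18, 47/9.
f(3) ≈ -0.2794, f(59/18) ≈ 0.2690, f(32/9) ≈ 0.7365, f(23/6) ≈ 0.9825, f(37/9) ≈ 0.9330, f(79/18) ≈ 0.6028, f(14/3) ≈ 0.0913, f(89/18) ≈ -0.4476, f(47/9) ≈ -0.8519.
Sum = Δu · [f(3) + f(59/18) + f(32/9) + ...].
Sum ≈ 0.5656.

0.5656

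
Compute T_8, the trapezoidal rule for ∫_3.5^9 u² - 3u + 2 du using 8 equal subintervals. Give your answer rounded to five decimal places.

137.01660

Δu = (9 − 3.5)/8 = 0.6875.
f(3.5) = 3.75, f(4.1875) = 6.97265625, f(4.875) = 11.140625, f(5.5625) = 16.25390625, f(6.25) = 22.3125, f(6.9375) = 29.31640625, f(7.625) = 37.265625, f(8.3125) = 46.16015625, f(9) = 56.
T_8 = (Δu/2)·[f(u_0) + 2f(u_1) + ... + 2f(u_{7}) + f(u_8)].
Sum ≈ 137.01660.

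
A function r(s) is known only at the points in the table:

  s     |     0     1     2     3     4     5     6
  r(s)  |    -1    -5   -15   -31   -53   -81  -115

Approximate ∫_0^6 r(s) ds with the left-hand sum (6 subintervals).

-186

Δs = 1.
Sum = 1·[(-1) + (-5) + (-15) + (-31) + (-53) + (-81)] = -186.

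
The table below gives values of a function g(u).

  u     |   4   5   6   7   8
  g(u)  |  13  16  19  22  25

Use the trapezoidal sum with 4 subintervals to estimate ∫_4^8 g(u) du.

76

Δu = 1.
T_4 = (1/2)·[13 + 2·16 + 2·19 + 2·22 + 25] = 76.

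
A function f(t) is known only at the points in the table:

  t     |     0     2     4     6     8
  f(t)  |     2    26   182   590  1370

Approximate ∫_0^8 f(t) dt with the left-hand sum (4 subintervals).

1600

Δt = 2.
Sum = 2·[2 + 26 + 182 + 590] = 1600.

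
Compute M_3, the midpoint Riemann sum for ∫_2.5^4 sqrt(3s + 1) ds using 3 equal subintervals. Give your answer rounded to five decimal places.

Δs = (4 − 2.5)/3 = 0.5.
Midpoints: 2.75, 3.25, 3.75.
f(2.75) ≈ 3.04138, f(3.25) ≈ 3.27872, f(3.75) ≈ 3.50000.
Sum = Δs · [f(2.75) + f(3.25) + f(3.75)].
Sum ≈ 4.91005.

4.91005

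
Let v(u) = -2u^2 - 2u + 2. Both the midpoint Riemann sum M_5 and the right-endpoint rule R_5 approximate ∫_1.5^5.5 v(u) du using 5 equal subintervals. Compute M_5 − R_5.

M_5 = -128.24.
R_5 = -155.12.
M_5 − R_5 = 26.88.

26.88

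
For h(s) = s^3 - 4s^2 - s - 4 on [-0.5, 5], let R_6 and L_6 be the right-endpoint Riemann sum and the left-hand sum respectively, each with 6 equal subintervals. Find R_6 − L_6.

R_6 ≈ -33.40263.
L_6 ≈ -52.30888.
R_6 − L_6 = 18.90625.

18.90625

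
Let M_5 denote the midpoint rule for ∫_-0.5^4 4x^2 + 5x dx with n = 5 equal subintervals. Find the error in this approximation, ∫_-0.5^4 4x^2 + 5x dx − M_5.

Exact integral: ∫_-0.5^4 f(x) dx = 124.875.
M_5 = 123.66.
Error = 124.875 − 123.66 = 1.215.

1.215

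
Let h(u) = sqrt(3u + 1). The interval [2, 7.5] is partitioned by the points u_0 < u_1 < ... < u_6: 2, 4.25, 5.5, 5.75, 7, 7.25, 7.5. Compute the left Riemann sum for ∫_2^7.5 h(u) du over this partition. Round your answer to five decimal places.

19.33892

Subinterval widths: 2.25, 1.25, 0.25, 1.25, 0.25, 0.25.
Left endpoints: 2, 4.25, 5.5, 5.75, 7, 7.25.
h(2) ≈ 2.64575, h(4.25) ≈ 3.70810, h(5.5) ≈ 4.18330, h(5.75) ≈ 4.27200, h(7) ≈ 4.69042, h(7.25) ≈ 4.76970.
Sum = Σ Δu_i · h(u_i).
Sum ≈ 19.33892.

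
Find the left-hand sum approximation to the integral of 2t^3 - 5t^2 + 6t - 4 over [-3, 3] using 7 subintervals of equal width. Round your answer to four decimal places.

Δt = (3 − (-3))/7 = 6/7.
Left endpoints: -3, -15/7, -9/7, -3/7, 3/7, 9/7, 15/7.
f(-3) = -121, f(-15/7) = -20407/343, f(-9/7) = -8311/343, f(-3/7) = -2623/343, f(3/7) = -751/343, f(9/7) = -103/343, f(15/7) = 1913/343.
Sum = Δt · [f(-3) + f(-15/7) + f(-9/7) + ...].
Sum ≈ -179.3878.

-179.3878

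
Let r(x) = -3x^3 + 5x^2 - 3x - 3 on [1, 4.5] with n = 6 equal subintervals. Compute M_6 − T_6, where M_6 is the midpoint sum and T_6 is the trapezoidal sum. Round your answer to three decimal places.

5.880

M_6 ≈ -194.00340.
T_6 ≈ -199.88383.
M_6 − T_6 ≈ 5.880.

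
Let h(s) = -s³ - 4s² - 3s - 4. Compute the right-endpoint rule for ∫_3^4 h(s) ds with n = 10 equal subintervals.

-111.0075

Δs = (4 − 3)/10 = 0.1.
Right endpoints: 3.1, 3.2, 3.3, 3.4, 3.5, 3.6, 3.7, 3.8, 3.9, 4.
h(3.1) = -81.531, h(3.2) = -87.328, h(3.3) = -93.397, h(3.4) = -99.744, h(3.5) = -106.375, h(3.6) = -113.296, h(3.7) = -120.513, h(3.8) = -128.032, h(3.9) = -135.859, h(4) = -144.
Sum = Δs · [h(3.1) + h(3.2) + h(3.3) + ...].
Sum = -111.0075.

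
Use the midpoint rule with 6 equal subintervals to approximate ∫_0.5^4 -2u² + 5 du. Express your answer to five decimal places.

-24.88484

Δu = (4 − 0.5)/6 = 7/12.
Midpoints: 19/24, 1.375, 47/24, 61/24, 3.125, 89/24.
f(19/24) = 1079/288, f(1.375) = 1.21875, f(47/24) = -769/288, f(61/24) = -2281/288, f(3.125) = -14.53125, f(89/24) = -6481/288.
Sum = Δu · [f(19/24) + f(1.375) + f(47/24) + ...].
Sum ≈ -24.88484.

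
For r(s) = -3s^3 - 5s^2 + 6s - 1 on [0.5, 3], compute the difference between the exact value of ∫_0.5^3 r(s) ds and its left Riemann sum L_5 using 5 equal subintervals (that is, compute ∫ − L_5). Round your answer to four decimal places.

Exact integral: ∫_0.5^3 r(s) ds ≈ -81.744792.
L_5 = -56.5625.
Error ≈ -81.744792 − (-56.5625) ≈ -25.1823.

-25.1823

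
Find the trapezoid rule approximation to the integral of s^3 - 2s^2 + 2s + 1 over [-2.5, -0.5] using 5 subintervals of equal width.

Δs = (-0.5 − (-2.5))/5 = 0.4.
f(-2.5) = -32.125, f(-2.1) = -21.281, f(-1.7) = -13.093, f(-1.3) = -7.177, f(-0.9) = -3.149, f(-0.5) = -0.625.
T_5 = (Δs/2)·[f(s_0) + 2f(s_1) + ... + 2f(s_{4}) + f(s_5)].
Sum = -24.43.

-24.43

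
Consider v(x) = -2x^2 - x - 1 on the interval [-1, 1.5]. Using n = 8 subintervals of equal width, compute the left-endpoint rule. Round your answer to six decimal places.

-5.341797

Δx = (1.5 − (-1))/8 = 0.3125.
Left endpoints: -1, -0.6875, -0.375, -0.0625, 0.25, 0.5625, 0.875, 1.1875.
v(-1) = -2, v(-0.6875) = -1.2578125, v(-0.375) = -0.90625, v(-0.0625) = -0.9453125, v(0.25) = -1.375, v(0.5625) = -2.1953125, v(0.875) = -3.40625, v(1.1875) = -5.0078125.
Sum = Δx · [v(-1) + v(-0.6875) + v(-0.375) + ...].
Sum ≈ -5.341797.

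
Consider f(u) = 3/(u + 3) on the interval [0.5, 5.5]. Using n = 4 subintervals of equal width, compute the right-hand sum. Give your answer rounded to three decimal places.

2.373

Δu = (5.5 − 0.5)/4 = 1.25.
Right endpoints: 1.75, 3, 4.25, 5.5.
f(1.75) = 12/19, f(3) = 0.5, f(4.25) = 12/29, f(5.5) = 6/17.
Sum = Δu · [f(1.75) + f(3) + f(4.25) + f(5.5)].
Sum ≈ 2.373.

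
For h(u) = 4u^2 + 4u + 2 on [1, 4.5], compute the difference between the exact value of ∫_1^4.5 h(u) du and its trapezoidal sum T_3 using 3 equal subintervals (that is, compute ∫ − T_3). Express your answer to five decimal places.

-3.17593

Exact integral: ∫_1^4.5 h(u) du ≈ 165.6666667.
T_3 ≈ 168.8425926.
Error ≈ 165.6666667 − 168.8425926 ≈ -3.17593.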